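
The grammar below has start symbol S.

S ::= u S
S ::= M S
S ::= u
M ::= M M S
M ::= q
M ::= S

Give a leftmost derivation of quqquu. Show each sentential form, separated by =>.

S => MS   [S ::= M S]
MS => qS   [M ::= q]
qS => quS   [S ::= u S]
quS => quMS   [S ::= M S]
quMS => quMMSS   [M ::= M M S]
quMMSS => quqMSS   [M ::= q]
quqMSS => quqqSS   [M ::= q]
quqqSS => quqquS   [S ::= u]
quqquS => quqquu   [S ::= u]

S=>MS=>qS=>quS=>quMS=>quMMSS=>quqMSS=>quqqSS=>quqquS=>quqquu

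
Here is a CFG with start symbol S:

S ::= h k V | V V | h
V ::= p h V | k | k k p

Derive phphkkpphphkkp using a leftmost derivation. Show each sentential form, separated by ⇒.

S ⇒ VV ⇒ phVV ⇒ phphVV ⇒ phphkkpV ⇒ phphkkpphV ⇒ phphkkpphphV ⇒ phphkkpphphkkp

S ⇒ VV   [S ::= V V]
VV ⇒ phVV   [V ::= p h V]
phVV ⇒ phphVV   [V ::= p h V]
phphVV ⇒ phphkkpV   [V ::= k k p]
phphkkpV ⇒ phphkkpphV   [V ::= p h V]
phphkkpphV ⇒ phphkkpphphV   [V ::= p h V]
phphkkpphphV ⇒ phphkkpphphkkp   [V ::= k k p]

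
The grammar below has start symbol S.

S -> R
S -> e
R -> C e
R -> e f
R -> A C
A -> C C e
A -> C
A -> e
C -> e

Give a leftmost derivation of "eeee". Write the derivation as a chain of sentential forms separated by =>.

S => R   [S -> R]
R => AC   [R -> A C]
AC => CCeC   [A -> C C e]
CCeC => eCeC   [C -> e]
eCeC => eeeC   [C -> e]
eeeC => eeee   [C -> e]

S=>R=>AC=>CCeC=>eCeC=>eeeC=>eeee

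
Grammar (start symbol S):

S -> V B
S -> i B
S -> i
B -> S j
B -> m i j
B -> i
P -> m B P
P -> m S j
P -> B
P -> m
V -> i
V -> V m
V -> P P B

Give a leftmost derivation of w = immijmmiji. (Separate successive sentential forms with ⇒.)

S ⇒ VB ⇒ PPBB ⇒ BPBB ⇒ iPBB ⇒ imBPBB ⇒ immijPBB ⇒ immijmBB ⇒ immijmmijB ⇒ immijmmiji

S ⇒ VB   [S -> V B]
VB ⇒ PPBB   [V -> P P B]
PPBB ⇒ BPBB   [P -> B]
BPBB ⇒ iPBB   [B -> i]
iPBB ⇒ imBPBB   [P -> m B P]
imBPBB ⇒ immijPBB   [B -> m i j]
immijPBB ⇒ immijmBB   [P -> m]
immijmBB ⇒ immijmmijB   [B -> m i j]
immijmmijB ⇒ immijmmiji   [B -> i]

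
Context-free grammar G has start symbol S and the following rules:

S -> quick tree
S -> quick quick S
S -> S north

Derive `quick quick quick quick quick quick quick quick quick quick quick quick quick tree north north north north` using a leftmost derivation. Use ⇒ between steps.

S ⇒ S north   [S -> S north]
S north ⇒ quick quick S north   [S -> quick quick S]
quick quick S north ⇒ quick quick quick quick S north   [S -> quick quick S]
quick quick quick quick S north ⇒ quick quick quick quick quick quick S north   [S -> quick quick S]
quick quick quick quick quick quick S north ⇒ quick quick quick quick quick quick S north north   [S -> S north]
quick quick quick quick quick quick S north north ⇒ quick quick quick quick quick quick S north north north   [S -> S north]
quick quick quick quick quick quick S north north north ⇒ quick quick quick quick quick quick S north north north north   [S -> S north]
quick quick quick quick quick quick S north north north north ⇒ quick quick quick quick quick quick quick quick S north north north north   [S -> quick quick S]
quick quick quick quick quick quick quick quick S north north north north ⇒ quick quick quick quick quick quick quick quick quick quick S north north north north   [S -> quick quick S]
quick quick quick quick quick quick quick quick quick quick S north north north north ⇒ quick quick quick quick quick quick quick quick quick quick quick quick S north north north north   [S -> quick quick S]
quick quick quick quick quick quick quick quick quick quick quick quick S north north north north ⇒ quick quick quick quick quick quick quick quick quick quick quick quick quick tree north north north north   [S -> quick tree]

S ⇒ S north ⇒ quick quick S north ⇒ quick quick quick quick S north ⇒ quick quick quick quick quick quick S north ⇒ quick quick quick quick quick quick S north north ⇒ quick quick quick quick quick quick S north north north ⇒ quick quick quick quick quick quick S north north north north ⇒ quick quick quick quick quick quick quick quick S north north north north ⇒ quick quick quick quick quick quick quick quick quick quick S north north north north ⇒ quick quick quick quick quick quick quick quick quick quick quick quick S north north north north ⇒ quick quick quick quick quick quick quick quick quick quick quick quick quick tree north north north north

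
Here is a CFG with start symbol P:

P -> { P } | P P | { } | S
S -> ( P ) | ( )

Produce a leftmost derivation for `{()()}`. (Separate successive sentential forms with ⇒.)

P ⇒ {P} ⇒ {PP} ⇒ {SP} ⇒ {()P} ⇒ {()S} ⇒ {()()}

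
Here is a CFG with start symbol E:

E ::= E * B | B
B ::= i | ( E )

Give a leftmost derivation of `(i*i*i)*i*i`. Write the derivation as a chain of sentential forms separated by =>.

E => E*B => E*B*B => B*B*B => (E)*B*B => (E*B)*B*B => (E*B*B)*B*B => (B*B*B)*B*B => (i*B*B)*B*B => (i*i*B)*B*B => (i*i*i)*B*B => (i*i*i)*i*B => (i*i*i)*i*i

E => E*B   [E ::= E * B]
E*B => E*B*B   [E ::= E * B]
E*B*B => B*B*B   [E ::= B]
B*B*B => (E)*B*B   [B ::= ( E )]
(E)*B*B => (E*B)*B*B   [E ::= E * B]
(E*B)*B*B => (E*B*B)*B*B   [E ::= E * B]
(E*B*B)*B*B => (B*B*B)*B*B   [E ::= B]
(B*B*B)*B*B => (i*B*B)*B*B   [B ::= i]
(i*B*B)*B*B => (i*i*B)*B*B   [B ::= i]
(i*i*B)*B*B => (i*i*i)*B*B   [B ::= i]
(i*i*i)*B*B => (i*i*i)*i*B   [B ::= i]
(i*i*i)*i*B => (i*i*i)*i*i   [B ::= i]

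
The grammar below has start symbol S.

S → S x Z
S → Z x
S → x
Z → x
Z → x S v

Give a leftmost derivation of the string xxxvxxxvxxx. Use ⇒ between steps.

S ⇒ SxZ ⇒ ZxxZ ⇒ xSvxxZ ⇒ xSxZvxxZ ⇒ xZxxZvxxZ ⇒ xxSvxxZvxxZ ⇒ xxxvxxZvxxZ ⇒ xxxvxxxvxxZ ⇒ xxxvxxxvxxx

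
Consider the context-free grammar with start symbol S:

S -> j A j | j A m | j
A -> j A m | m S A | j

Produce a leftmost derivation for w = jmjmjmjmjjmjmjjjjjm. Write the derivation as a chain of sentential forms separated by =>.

S=>jAm=>jmSAm=>jmjAjAm=>jmjmSAjAm=>jmjmjAjAjAm=>jmjmjmSAjAjAm=>jmjmjmjAmAjAjAm=>jmjmjmjmSAmAjAjAm=>jmjmjmjmjAmAmAjAjAm=>jmjmjmjmjjmAmAjAjAm=>jmjmjmjmjjmjmAjAjAm=>jmjmjmjmjjmjmjjAjAm=>jmjmjmjmjjmjmjjjjAm=>jmjmjmjmjjmjmjjjjjm

S => jAm   [S -> j A m]
jAm => jmSAm   [A -> m S A]
jmSAm => jmjAjAm   [S -> j A j]
jmjAjAm => jmjmSAjAm   [A -> m S A]
jmjmSAjAm => jmjmjAjAjAm   [S -> j A j]
jmjmjAjAjAm => jmjmjmSAjAjAm   [A -> m S A]
jmjmjmSAjAjAm => jmjmjmjAmAjAjAm   [S -> j A m]
jmjmjmjAmAjAjAm => jmjmjmjmSAmAjAjAm   [A -> m S A]
jmjmjmjmSAmAjAjAm => jmjmjmjmjAmAmAjAjAm   [S -> j A m]
jmjmjmjmjAmAmAjAjAm => jmjmjmjmjjmAmAjAjAm   [A -> j]
jmjmjmjmjjmAmAjAjAm => jmjmjmjmjjmjmAjAjAm   [A -> j]
jmjmjmjmjjmjmAjAjAm => jmjmjmjmjjmjmjjAjAm   [A -> j]
jmjmjmjmjjmjmjjAjAm => jmjmjmjmjjmjmjjjjAm   [A -> j]
jmjmjmjmjjmjmjjjjAm => jmjmjmjmjjmjmjjjjjm   [A -> j]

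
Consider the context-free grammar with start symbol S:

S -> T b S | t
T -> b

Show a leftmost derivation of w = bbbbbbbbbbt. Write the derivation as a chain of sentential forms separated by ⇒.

S ⇒ TbS ⇒ bbS ⇒ bbTbS ⇒ bbbbS ⇒ bbbbTbS ⇒ bbbbbbS ⇒ bbbbbbTbS ⇒ bbbbbbbbS ⇒ bbbbbbbbTbS ⇒ bbbbbbbbbbS ⇒ bbbbbbbbbbt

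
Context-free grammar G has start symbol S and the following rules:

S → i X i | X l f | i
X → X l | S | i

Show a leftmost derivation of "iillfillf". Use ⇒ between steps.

S ⇒ Xlf ⇒ Xllf ⇒ Sllf ⇒ iXillf ⇒ iSillf ⇒ iXlfillf ⇒ iXllfillf ⇒ iillfillf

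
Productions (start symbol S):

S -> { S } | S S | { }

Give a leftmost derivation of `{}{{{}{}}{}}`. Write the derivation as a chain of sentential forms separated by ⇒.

S ⇒ SS   [S -> S S]
SS ⇒ {}S   [S -> { }]
{}S ⇒ {}{S}   [S -> { S }]
{}{S} ⇒ {}{SS}   [S -> S S]
{}{SS} ⇒ {}{{S}S}   [S -> { S }]
{}{{S}S} ⇒ {}{{SS}S}   [S -> S S]
{}{{SS}S} ⇒ {}{{{}S}S}   [S -> { }]
{}{{{}S}S} ⇒ {}{{{}{}}S}   [S -> { }]
{}{{{}{}}S} ⇒ {}{{{}{}}{}}   [S -> { }]

S ⇒ SS ⇒ {}S ⇒ {}{S} ⇒ {}{SS} ⇒ {}{{S}S} ⇒ {}{{SS}S} ⇒ {}{{{}S}S} ⇒ {}{{{}{}}S} ⇒ {}{{{}{}}{}}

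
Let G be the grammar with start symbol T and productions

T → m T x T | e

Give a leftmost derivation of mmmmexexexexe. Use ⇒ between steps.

T⇒mTxT⇒mmTxTxT⇒mmmTxTxTxT⇒mmmmTxTxTxTxT⇒mmmmexTxTxTxT⇒mmmmexexTxTxT⇒mmmmexexexTxT⇒mmmmexexexexT⇒mmmmexexexexe

T ⇒ mTxT   [T → m T x T]
mTxT ⇒ mmTxTxT   [T → m T x T]
mmTxTxT ⇒ mmmTxTxTxT   [T → m T x T]
mmmTxTxTxT ⇒ mmmmTxTxTxTxT   [T → m T x T]
mmmmTxTxTxTxT ⇒ mmmmexTxTxTxT   [T → e]
mmmmexTxTxTxT ⇒ mmmmexexTxTxT   [T → e]
mmmmexexTxTxT ⇒ mmmmexexexTxT   [T → e]
mmmmexexexTxT ⇒ mmmmexexexexT   [T → e]
mmmmexexexexT ⇒ mmmmexexexexe   [T → e]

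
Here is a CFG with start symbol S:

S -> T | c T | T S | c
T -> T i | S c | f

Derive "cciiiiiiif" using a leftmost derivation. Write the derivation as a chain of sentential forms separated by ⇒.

S ⇒ TS ⇒ TiS ⇒ TiiS ⇒ TiiiS ⇒ TiiiiS ⇒ TiiiiiS ⇒ TiiiiiiS ⇒ TiiiiiiiS ⇒ SciiiiiiiS ⇒ cciiiiiiiS ⇒ cciiiiiiiT ⇒ cciiiiiiif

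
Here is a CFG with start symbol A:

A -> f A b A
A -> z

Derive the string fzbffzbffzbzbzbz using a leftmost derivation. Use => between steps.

A => fAbA   [A -> f A b A]
fAbA => fzbA   [A -> z]
fzbA => fzbfAbA   [A -> f A b A]
fzbfAbA => fzbffAbAbA   [A -> f A b A]
fzbffAbAbA => fzbffzbAbA   [A -> z]
fzbffzbAbA => fzbffzbfAbAbA   [A -> f A b A]
fzbffzbfAbAbA => fzbffzbffAbAbAbA   [A -> f A b A]
fzbffzbffAbAbAbA => fzbffzbffzbAbAbA   [A -> z]
fzbffzbffzbAbAbA => fzbffzbffzbzbAbA   [A -> z]
fzbffzbffzbzbAbA => fzbffzbffzbzbzbA   [A -> z]
fzbffzbffzbzbzbA => fzbffzbffzbzbzbz   [A -> z]

A => fAbA => fzbA => fzbfAbA => fzbffAbAbA => fzbffzbAbA => fzbffzbfAbAbA => fzbffzbffAbAbAbA => fzbffzbffzbAbAbA => fzbffzbffzbzbAbA => fzbffzbffzbzbzbA => fzbffzbffzbzbzbz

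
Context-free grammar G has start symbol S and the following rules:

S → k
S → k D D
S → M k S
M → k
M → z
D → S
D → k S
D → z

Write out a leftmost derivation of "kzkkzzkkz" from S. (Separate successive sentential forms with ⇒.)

S ⇒ kDD ⇒ kzD ⇒ kzS ⇒ kzkDD ⇒ kzkSD ⇒ kzkkDDD ⇒ kzkkzDD ⇒ kzkkzSD ⇒ kzkkzMkSD ⇒ kzkkzzkSD ⇒ kzkkzzkkD ⇒ kzkkzzkkz

S ⇒ kDD   [S → k D D]
kDD ⇒ kzD   [D → z]
kzD ⇒ kzS   [D → S]
kzS ⇒ kzkDD   [S → k D D]
kzkDD ⇒ kzkSD   [D → S]
kzkSD ⇒ kzkkDDD   [S → k D D]
kzkkDDD ⇒ kzkkzDD   [D → z]
kzkkzDD ⇒ kzkkzSD   [D → S]
kzkkzSD ⇒ kzkkzMkSD   [S → M k S]
kzkkzMkSD ⇒ kzkkzzkSD   [M → z]
kzkkzzkSD ⇒ kzkkzzkkD   [S → k]
kzkkzzkkD ⇒ kzkkzzkkz   [D → z]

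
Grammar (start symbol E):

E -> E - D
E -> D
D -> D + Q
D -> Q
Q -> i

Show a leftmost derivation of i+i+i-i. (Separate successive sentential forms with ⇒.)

E ⇒ E-D ⇒ D-D ⇒ D+Q-D ⇒ D+Q+Q-D ⇒ Q+Q+Q-D ⇒ i+Q+Q-D ⇒ i+i+Q-D ⇒ i+i+i-D ⇒ i+i+i-Q ⇒ i+i+i-i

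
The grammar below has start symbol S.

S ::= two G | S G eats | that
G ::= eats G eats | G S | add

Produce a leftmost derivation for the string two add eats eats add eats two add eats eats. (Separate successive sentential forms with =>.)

S => S G eats => two G G eats => two add G eats => two add eats G eats eats => two add eats G S eats eats => two add eats eats G eats S eats eats => two add eats eats add eats S eats eats => two add eats eats add eats two G eats eats => two add eats eats add eats two add eats eats

S => S G eats   [S ::= S G eats]
S G eats => two G G eats   [S ::= two G]
two G G eats => two add G eats   [G ::= add]
two add G eats => two add eats G eats eats   [G ::= eats G eats]
two add eats G eats eats => two add eats G S eats eats   [G ::= G S]
two add eats G S eats eats => two add eats eats G eats S eats eats   [G ::= eats G eats]
two add eats eats G eats S eats eats => two add eats eats add eats S eats eats   [G ::= add]
two add eats eats add eats S eats eats => two add eats eats add eats two G eats eats   [S ::= two G]
two add eats eats add eats two G eats eats => two add eats eats add eats two add eats eats   [G ::= add]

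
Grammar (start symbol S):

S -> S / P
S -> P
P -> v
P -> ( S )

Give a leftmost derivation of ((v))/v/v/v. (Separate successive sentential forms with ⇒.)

S ⇒ S/P ⇒ S/P/P ⇒ S/P/P/P ⇒ P/P/P/P ⇒ (S)/P/P/P ⇒ (P)/P/P/P ⇒ ((S))/P/P/P ⇒ ((P))/P/P/P ⇒ ((v))/P/P/P ⇒ ((v))/v/P/P ⇒ ((v))/v/v/P ⇒ ((v))/v/v/v

S ⇒ S/P   [S -> S / P]
S/P ⇒ S/P/P   [S -> S / P]
S/P/P ⇒ S/P/P/P   [S -> S / P]
S/P/P/P ⇒ P/P/P/P   [S -> P]
P/P/P/P ⇒ (S)/P/P/P   [P -> ( S )]
(S)/P/P/P ⇒ (P)/P/P/P   [S -> P]
(P)/P/P/P ⇒ ((S))/P/P/P   [P -> ( S )]
((S))/P/P/P ⇒ ((P))/P/P/P   [S -> P]
((P))/P/P/P ⇒ ((v))/P/P/P   [P -> v]
((v))/P/P/P ⇒ ((v))/v/P/P   [P -> v]
((v))/v/P/P ⇒ ((v))/v/v/P   [P -> v]
((v))/v/v/P ⇒ ((v))/v/v/v   [P -> v]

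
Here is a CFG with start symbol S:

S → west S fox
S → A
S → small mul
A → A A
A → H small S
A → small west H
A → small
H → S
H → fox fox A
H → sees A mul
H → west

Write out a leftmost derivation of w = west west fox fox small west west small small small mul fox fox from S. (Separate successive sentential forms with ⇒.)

S ⇒ west S fox ⇒ west west S fox fox ⇒ west west A fox fox ⇒ west west H small S fox fox ⇒ west west fox fox A small S fox fox ⇒ west west fox fox A A small S fox fox ⇒ west west fox fox small west H A small S fox fox ⇒ west west fox fox small west west A small S fox fox ⇒ west west fox fox small west west small small S fox fox ⇒ west west fox fox small west west small small small mul fox fox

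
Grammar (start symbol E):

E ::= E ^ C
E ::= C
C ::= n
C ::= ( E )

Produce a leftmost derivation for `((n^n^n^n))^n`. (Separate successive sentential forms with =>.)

E => E^C   [E ::= E ^ C]
E^C => C^C   [E ::= C]
C^C => (E)^C   [C ::= ( E )]
(E)^C => (C)^C   [E ::= C]
(C)^C => ((E))^C   [C ::= ( E )]
((E))^C => ((E^C))^C   [E ::= E ^ C]
((E^C))^C => ((E^C^C))^C   [E ::= E ^ C]
((E^C^C))^C => ((E^C^C^C))^C   [E ::= E ^ C]
((E^C^C^C))^C => ((C^C^C^C))^C   [E ::= C]
((C^C^C^C))^C => ((n^C^C^C))^C   [C ::= n]
((n^C^C^C))^C => ((n^n^C^C))^C   [C ::= n]
((n^n^C^C))^C => ((n^n^n^C))^C   [C ::= n]
((n^n^n^C))^C => ((n^n^n^n))^C   [C ::= n]
((n^n^n^n))^C => ((n^n^n^n))^n   [C ::= n]

E=>E^C=>C^C=>(E)^C=>(C)^C=>((E))^C=>((E^C))^C=>((E^C^C))^C=>((E^C^C^C))^C=>((C^C^C^C))^C=>((n^C^C^C))^C=>((n^n^C^C))^C=>((n^n^n^C))^C=>((n^n^n^n))^C=>((n^n^n^n))^n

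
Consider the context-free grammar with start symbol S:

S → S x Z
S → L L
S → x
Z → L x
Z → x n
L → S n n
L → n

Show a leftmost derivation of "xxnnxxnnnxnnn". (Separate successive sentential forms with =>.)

S => LL => SnnL => SxZnnL => xxZnnL => xxLxnnL => xxSnnxnnL => xxSxZnnxnnL => xxLLxZnnxnnL => xxnLxZnnxnnL => xxnnxZnnxnnL => xxnnxxnnnxnnL => xxnnxxnnnxnnn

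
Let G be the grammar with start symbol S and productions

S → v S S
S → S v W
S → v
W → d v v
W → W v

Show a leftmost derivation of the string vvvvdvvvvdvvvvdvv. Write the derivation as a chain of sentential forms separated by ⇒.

S ⇒ SvW ⇒ vSSvW ⇒ vSvWSvW ⇒ vvSSvWSvW ⇒ vvSvWSvWSvW ⇒ vvvvWSvWSvW ⇒ vvvvdvvSvWSvW ⇒ vvvvdvvvvWSvW ⇒ vvvvdvvvvdvvSvW ⇒ vvvvdvvvvdvvvvW ⇒ vvvvdvvvvdvvvvdvv

S ⇒ SvW   [S → S v W]
SvW ⇒ vSSvW   [S → v S S]
vSSvW ⇒ vSvWSvW   [S → S v W]
vSvWSvW ⇒ vvSSvWSvW   [S → v S S]
vvSSvWSvW ⇒ vvSvWSvWSvW   [S → S v W]
vvSvWSvWSvW ⇒ vvvvWSvWSvW   [S → v]
vvvvWSvWSvW ⇒ vvvvdvvSvWSvW   [W → d v v]
vvvvdvvSvWSvW ⇒ vvvvdvvvvWSvW   [S → v]
vvvvdvvvvWSvW ⇒ vvvvdvvvvdvvSvW   [W → d v v]
vvvvdvvvvdvvSvW ⇒ vvvvdvvvvdvvvvW   [S → v]
vvvvdvvvvdvvvvW ⇒ vvvvdvvvvdvvvvdvv   [W → d v v]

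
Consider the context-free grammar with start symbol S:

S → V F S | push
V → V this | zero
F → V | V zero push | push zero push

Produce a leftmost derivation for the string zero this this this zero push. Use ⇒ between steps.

S ⇒ V F S   [S → V F S]
V F S ⇒ V this F S   [V → V this]
V this F S ⇒ V this this F S   [V → V this]
V this this F S ⇒ V this this this F S   [V → V this]
V this this this F S ⇒ zero this this this F S   [V → zero]
zero this this this F S ⇒ zero this this this V S   [F → V]
zero this this this V S ⇒ zero this this this zero S   [V → zero]
zero this this this zero S ⇒ zero this this this zero push   [S → push]

S ⇒ V F S ⇒ V this F S ⇒ V this this F S ⇒ V this this this F S ⇒ zero this this this F S ⇒ zero this this this V S ⇒ zero this this this zero S ⇒ zero this this this zero push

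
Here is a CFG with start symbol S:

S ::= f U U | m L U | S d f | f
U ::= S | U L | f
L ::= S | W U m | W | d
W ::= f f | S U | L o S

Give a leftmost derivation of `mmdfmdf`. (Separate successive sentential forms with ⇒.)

S⇒mLU⇒mSU⇒mmLUU⇒mmdUU⇒mmdfU⇒mmdfS⇒mmdfmLU⇒mmdfmdU⇒mmdfmdf

S ⇒ mLU   [S ::= m L U]
mLU ⇒ mSU   [L ::= S]
mSU ⇒ mmLUU   [S ::= m L U]
mmLUU ⇒ mmdUU   [L ::= d]
mmdUU ⇒ mmdfU   [U ::= f]
mmdfU ⇒ mmdfS   [U ::= S]
mmdfS ⇒ mmdfmLU   [S ::= m L U]
mmdfmLU ⇒ mmdfmdU   [L ::= d]
mmdfmdU ⇒ mmdfmdf   [U ::= f]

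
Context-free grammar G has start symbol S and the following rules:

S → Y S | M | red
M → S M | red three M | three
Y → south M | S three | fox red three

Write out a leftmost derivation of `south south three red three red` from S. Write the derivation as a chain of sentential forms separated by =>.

S => Y S   [S → Y S]
Y S => south M S   [Y → south M]
south M S => south S M S   [M → S M]
south S M S => south Y S M S   [S → Y S]
south Y S M S => south south M S M S   [Y → south M]
south south M S M S => south south three S M S   [M → three]
south south three S M S => south south three red M S   [S → red]
south south three red M S => south south three red three S   [M → three]
south south three red three S => south south three red three red   [S → red]

S => Y S => south M S => south S M S => south Y S M S => south south M S M S => south south three S M S => south south three red M S => south south three red three S => south south three red three red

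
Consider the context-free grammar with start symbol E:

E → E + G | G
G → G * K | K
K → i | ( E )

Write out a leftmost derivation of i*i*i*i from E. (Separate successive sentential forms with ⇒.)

E ⇒ G   [E → G]
G ⇒ G*K   [G → G * K]
G*K ⇒ G*K*K   [G → G * K]
G*K*K ⇒ G*K*K*K   [G → G * K]
G*K*K*K ⇒ K*K*K*K   [G → K]
K*K*K*K ⇒ i*K*K*K   [K → i]
i*K*K*K ⇒ i*i*K*K   [K → i]
i*i*K*K ⇒ i*i*i*K   [K → i]
i*i*i*K ⇒ i*i*i*i   [K → i]

E ⇒ G ⇒ G*K ⇒ G*K*K ⇒ G*K*K*K ⇒ K*K*K*K ⇒ i*K*K*K ⇒ i*i*K*K ⇒ i*i*i*K ⇒ i*i*i*i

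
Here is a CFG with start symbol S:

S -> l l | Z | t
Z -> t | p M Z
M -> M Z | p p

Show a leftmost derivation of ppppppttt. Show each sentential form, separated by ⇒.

S ⇒ Z ⇒ pMZ ⇒ pMZZ ⇒ pMZZZ ⇒ pppZZZ ⇒ ppppMZZZ ⇒ ppppppZZZ ⇒ pppppptZZ ⇒ ppppppttZ ⇒ ppppppttt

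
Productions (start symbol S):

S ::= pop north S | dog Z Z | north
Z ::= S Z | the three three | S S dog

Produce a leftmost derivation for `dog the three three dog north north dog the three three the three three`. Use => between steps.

S => dog Z Z => dog the three three Z => dog the three three S Z => dog the three three dog Z Z Z => dog the three three dog S S dog Z Z => dog the three three dog north S dog Z Z => dog the three three dog north north dog Z Z => dog the three three dog north north dog the three three Z => dog the three three dog north north dog the three three the three three

S => dog Z Z   [S ::= dog Z Z]
dog Z Z => dog the three three Z   [Z ::= the three three]
dog the three three Z => dog the three three S Z   [Z ::= S Z]
dog the three three S Z => dog the three three dog Z Z Z   [S ::= dog Z Z]
dog the three three dog Z Z Z => dog the three three dog S S dog Z Z   [Z ::= S S dog]
dog the three three dog S S dog Z Z => dog the three three dog north S dog Z Z   [S ::= north]
dog the three three dog north S dog Z Z => dog the three three dog north north dog Z Z   [S ::= north]
dog the three three dog north north dog Z Z => dog the three three dog north north dog the three three Z   [Z ::= the three three]
dog the three three dog north north dog the three three Z => dog the three three dog north north dog the three three the three three   [Z ::= the three three]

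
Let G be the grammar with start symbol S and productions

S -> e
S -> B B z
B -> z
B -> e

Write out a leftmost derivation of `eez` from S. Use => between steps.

S => BBz => eBz => eez

S => BBz   [S -> B B z]
BBz => eBz   [B -> e]
eBz => eez   [B -> e]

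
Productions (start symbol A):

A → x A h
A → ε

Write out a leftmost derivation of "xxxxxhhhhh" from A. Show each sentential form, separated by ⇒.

A ⇒ xAh   [A → x A h]
xAh ⇒ xxAhh   [A → x A h]
xxAhh ⇒ xxxAhhh   [A → x A h]
xxxAhhh ⇒ xxxxAhhhh   [A → x A h]
xxxxAhhhh ⇒ xxxxxAhhhhh   [A → x A h]
xxxxxAhhhhh ⇒ xxxxxhhhhh   [A → ε]

A⇒xAh⇒xxAhh⇒xxxAhhh⇒xxxxAhhhh⇒xxxxxAhhhhh⇒xxxxxhhhhh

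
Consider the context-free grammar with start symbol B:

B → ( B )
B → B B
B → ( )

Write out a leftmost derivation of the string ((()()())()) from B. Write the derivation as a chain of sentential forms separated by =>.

B => (B) => (BB) => ((B)B) => ((BB)B) => ((BBB)B) => ((()BB)B) => ((()()B)B) => ((()()())B) => ((()()())())

B => (B)   [B → ( B )]
(B) => (BB)   [B → B B]
(BB) => ((B)B)   [B → ( B )]
((B)B) => ((BB)B)   [B → B B]
((BB)B) => ((BBB)B)   [B → B B]
((BBB)B) => ((()BB)B)   [B → ( )]
((()BB)B) => ((()()B)B)   [B → ( )]
((()()B)B) => ((()()())B)   [B → ( )]
((()()())B) => ((()()())())   [B → ( )]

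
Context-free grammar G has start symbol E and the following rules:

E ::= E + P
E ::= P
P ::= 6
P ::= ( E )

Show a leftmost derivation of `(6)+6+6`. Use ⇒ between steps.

E ⇒ E+P ⇒ E+P+P ⇒ P+P+P ⇒ (E)+P+P ⇒ (P)+P+P ⇒ (6)+P+P ⇒ (6)+6+P ⇒ (6)+6+6

E ⇒ E+P   [E ::= E + P]
E+P ⇒ E+P+P   [E ::= E + P]
E+P+P ⇒ P+P+P   [E ::= P]
P+P+P ⇒ (E)+P+P   [P ::= ( E )]
(E)+P+P ⇒ (P)+P+P   [E ::= P]
(P)+P+P ⇒ (6)+P+P   [P ::= 6]
(6)+P+P ⇒ (6)+6+P   [P ::= 6]
(6)+6+P ⇒ (6)+6+6   [P ::= 6]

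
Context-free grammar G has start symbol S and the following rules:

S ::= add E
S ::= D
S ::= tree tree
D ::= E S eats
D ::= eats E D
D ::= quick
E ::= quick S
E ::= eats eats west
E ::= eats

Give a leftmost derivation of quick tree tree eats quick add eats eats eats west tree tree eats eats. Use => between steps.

S => D => E S eats => quick S S eats => quick tree tree S eats => quick tree tree D eats => quick tree tree eats E D eats => quick tree tree eats quick S D eats => quick tree tree eats quick add E D eats => quick tree tree eats quick add eats D eats => quick tree tree eats quick add eats E S eats eats => quick tree tree eats quick add eats eats eats west S eats eats => quick tree tree eats quick add eats eats eats west tree tree eats eats

S => D   [S ::= D]
D => E S eats   [D ::= E S eats]
E S eats => quick S S eats   [E ::= quick S]
quick S S eats => quick tree tree S eats   [S ::= tree tree]
quick tree tree S eats => quick tree tree D eats   [S ::= D]
quick tree tree D eats => quick tree tree eats E D eats   [D ::= eats E D]
quick tree tree eats E D eats => quick tree tree eats quick S D eats   [E ::= quick S]
quick tree tree eats quick S D eats => quick tree tree eats quick add E D eats   [S ::= add E]
quick tree tree eats quick add E D eats => quick tree tree eats quick add eats D eats   [E ::= eats]
quick tree tree eats quick add eats D eats => quick tree tree eats quick add eats E S eats eats   [D ::= E S eats]
quick tree tree eats quick add eats E S eats eats => quick tree tree eats quick add eats eats eats west S eats eats   [E ::= eats eats west]
quick tree tree eats quick add eats eats eats west S eats eats => quick tree tree eats quick add eats eats eats west tree tree eats eats   [S ::= tree tree]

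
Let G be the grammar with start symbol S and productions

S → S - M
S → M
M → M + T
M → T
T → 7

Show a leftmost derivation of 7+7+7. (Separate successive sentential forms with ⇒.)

S ⇒ M ⇒ M+T ⇒ M+T+T ⇒ T+T+T ⇒ 7+T+T ⇒ 7+7+T ⇒ 7+7+7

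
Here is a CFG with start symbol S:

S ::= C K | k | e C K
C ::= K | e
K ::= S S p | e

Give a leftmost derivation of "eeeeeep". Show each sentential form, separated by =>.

S => eCK   [S ::= e C K]
eCK => eeK   [C ::= e]
eeK => eeSSp   [K ::= S S p]
eeSSp => eeCKSp   [S ::= C K]
eeCKSp => eeeKSp   [C ::= e]
eeeKSp => eeeeSp   [K ::= e]
eeeeSp => eeeeCKp   [S ::= C K]
eeeeCKp => eeeeeKp   [C ::= e]
eeeeeKp => eeeeeep   [K ::= e]

S=>eCK=>eeK=>eeSSp=>eeCKSp=>eeeKSp=>eeeeSp=>eeeeCKp=>eeeeeKp=>eeeeeep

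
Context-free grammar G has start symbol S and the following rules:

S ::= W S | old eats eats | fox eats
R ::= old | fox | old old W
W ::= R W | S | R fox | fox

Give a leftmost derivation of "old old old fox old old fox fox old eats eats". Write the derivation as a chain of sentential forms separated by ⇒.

S ⇒ W S   [S ::= W S]
W S ⇒ R W S   [W ::= R W]
R W S ⇒ old old W W S   [R ::= old old W]
old old W W S ⇒ old old R fox W S   [W ::= R fox]
old old R fox W S ⇒ old old old fox W S   [R ::= old]
old old old fox W S ⇒ old old old fox R W S   [W ::= R W]
old old old fox R W S ⇒ old old old fox old old W W S   [R ::= old old W]
old old old fox old old W W S ⇒ old old old fox old old fox W S   [W ::= fox]
old old old fox old old fox W S ⇒ old old old fox old old fox fox S   [W ::= fox]
old old old fox old old fox fox S ⇒ old old old fox old old fox fox old eats eats   [S ::= old eats eats]

S ⇒ W S ⇒ R W S ⇒ old old W W S ⇒ old old R fox W S ⇒ old old old fox W S ⇒ old old old fox R W S ⇒ old old old fox old old W W S ⇒ old old old fox old old fox W S ⇒ old old old fox old old fox fox S ⇒ old old old fox old old fox fox old eats eats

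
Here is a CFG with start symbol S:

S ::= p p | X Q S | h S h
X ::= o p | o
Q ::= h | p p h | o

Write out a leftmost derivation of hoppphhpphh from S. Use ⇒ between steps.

S ⇒ hSh   [S ::= h S h]
hSh ⇒ hXQSh   [S ::= X Q S]
hXQSh ⇒ hopQSh   [X ::= o p]
hopQSh ⇒ hoppphSh   [Q ::= p p h]
hoppphSh ⇒ hoppphhShh   [S ::= h S h]
hoppphhShh ⇒ hoppphhpphh   [S ::= p p]

S ⇒ hSh ⇒ hXQSh ⇒ hopQSh ⇒ hoppphSh ⇒ hoppphhShh ⇒ hoppphhpphh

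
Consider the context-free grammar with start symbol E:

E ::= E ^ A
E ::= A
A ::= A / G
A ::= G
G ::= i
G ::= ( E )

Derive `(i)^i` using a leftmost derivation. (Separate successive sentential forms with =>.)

E => E^A   [E ::= E ^ A]
E^A => A^A   [E ::= A]
A^A => G^A   [A ::= G]
G^A => (E)^A   [G ::= ( E )]
(E)^A => (A)^A   [E ::= A]
(A)^A => (G)^A   [A ::= G]
(G)^A => (i)^A   [G ::= i]
(i)^A => (i)^G   [A ::= G]
(i)^G => (i)^i   [G ::= i]

E => E^A => A^A => G^A => (E)^A => (A)^A => (G)^A => (i)^A => (i)^G => (i)^i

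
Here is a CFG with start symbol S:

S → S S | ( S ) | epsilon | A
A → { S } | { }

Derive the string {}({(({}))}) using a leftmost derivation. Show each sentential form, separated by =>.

S => SS   [S → S S]
SS => AS   [S → A]
AS => {S}S   [A → { S }]
{S}S => {}S   [S → epsilon]
{}S => {}(S)   [S → ( S )]
{}(S) => {}(A)   [S → A]
{}(A) => {}({S})   [A → { S }]
{}({S}) => {}({(S)})   [S → ( S )]
{}({(S)}) => {}({((S))})   [S → ( S )]
{}({((S))}) => {}({((A))})   [S → A]
{}({((A))}) => {}({(({}))})   [A → { }]

S=>SS=>AS=>{S}S=>{}S=>{}(S)=>{}(A)=>{}({S})=>{}({(S)})=>{}({((S))})=>{}({((A))})=>{}({(({}))})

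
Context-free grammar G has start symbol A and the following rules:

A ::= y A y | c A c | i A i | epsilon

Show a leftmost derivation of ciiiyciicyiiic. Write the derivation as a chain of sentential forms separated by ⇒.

A ⇒ cAc   [A ::= c A c]
cAc ⇒ ciAic   [A ::= i A i]
ciAic ⇒ ciiAiic   [A ::= i A i]
ciiAiic ⇒ ciiiAiiic   [A ::= i A i]
ciiiAiiic ⇒ ciiiyAyiiic   [A ::= y A y]
ciiiyAyiiic ⇒ ciiiycAcyiiic   [A ::= c A c]
ciiiycAcyiiic ⇒ ciiiyciAicyiiic   [A ::= i A i]
ciiiyciAicyiiic ⇒ ciiiyciicyiiic   [A ::= epsilon]

A ⇒ cAc ⇒ ciAic ⇒ ciiAiic ⇒ ciiiAiiic ⇒ ciiiyAyiiic ⇒ ciiiycAcyiiic ⇒ ciiiyciAicyiiic ⇒ ciiiyciicyiiic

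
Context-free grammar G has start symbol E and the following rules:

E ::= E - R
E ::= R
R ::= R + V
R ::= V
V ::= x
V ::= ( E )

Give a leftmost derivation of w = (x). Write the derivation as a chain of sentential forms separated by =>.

E=>R=>V=>(E)=>(R)=>(V)=>(x)

E => R   [E ::= R]
R => V   [R ::= V]
V => (E)   [V ::= ( E )]
(E) => (R)   [E ::= R]
(R) => (V)   [R ::= V]
(V) => (x)   [V ::= x]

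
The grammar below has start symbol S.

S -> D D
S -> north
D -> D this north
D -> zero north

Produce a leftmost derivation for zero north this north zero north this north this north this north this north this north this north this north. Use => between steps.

S => D D => D this north D => zero north this north D => zero north this north D this north => zero north this north D this north this north => zero north this north D this north this north this north => zero north this north D this north this north this north this north => zero north this north D this north this north this north this north this north => zero north this north D this north this north this north this north this north this north => zero north this north D this north this north this north this north this north this north this north => zero north this north zero north this north this north this north this north this north this north this north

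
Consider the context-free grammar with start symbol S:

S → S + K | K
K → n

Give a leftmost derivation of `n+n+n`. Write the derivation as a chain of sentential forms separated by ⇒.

S⇒S+K⇒S+K+K⇒K+K+K⇒n+K+K⇒n+n+K⇒n+n+n

S ⇒ S+K   [S → S + K]
S+K ⇒ S+K+K   [S → S + K]
S+K+K ⇒ K+K+K   [S → K]
K+K+K ⇒ n+K+K   [K → n]
n+K+K ⇒ n+n+K   [K → n]
n+n+K ⇒ n+n+n   [K → n]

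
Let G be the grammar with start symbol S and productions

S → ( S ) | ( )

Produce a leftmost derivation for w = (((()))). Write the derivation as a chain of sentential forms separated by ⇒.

S ⇒ (S)   [S → ( S )]
(S) ⇒ ((S))   [S → ( S )]
((S)) ⇒ (((S)))   [S → ( S )]
(((S))) ⇒ (((())))   [S → ( )]

S ⇒ (S) ⇒ ((S)) ⇒ (((S))) ⇒ (((())))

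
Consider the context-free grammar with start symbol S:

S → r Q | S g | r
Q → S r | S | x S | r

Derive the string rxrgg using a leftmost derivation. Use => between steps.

S=>Sg=>rQg=>rxSg=>rxSgg=>rxrgg

S => Sg   [S → S g]
Sg => rQg   [S → r Q]
rQg => rxSg   [Q → x S]
rxSg => rxSgg   [S → S g]
rxSgg => rxrgg   [S → r]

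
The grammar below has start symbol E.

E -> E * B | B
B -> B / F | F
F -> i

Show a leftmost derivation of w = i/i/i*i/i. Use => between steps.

E=>E*B=>B*B=>B/F*B=>B/F/F*B=>F/F/F*B=>i/F/F*B=>i/i/F*B=>i/i/i*B=>i/i/i*B/F=>i/i/i*F/F=>i/i/i*i/F=>i/i/i*i/i

E => E*B   [E -> E * B]
E*B => B*B   [E -> B]
B*B => B/F*B   [B -> B / F]
B/F*B => B/F/F*B   [B -> B / F]
B/F/F*B => F/F/F*B   [B -> F]
F/F/F*B => i/F/F*B   [F -> i]
i/F/F*B => i/i/F*B   [F -> i]
i/i/F*B => i/i/i*B   [F -> i]
i/i/i*B => i/i/i*B/F   [B -> B / F]
i/i/i*B/F => i/i/i*F/F   [B -> F]
i/i/i*F/F => i/i/i*i/F   [F -> i]
i/i/i*i/F => i/i/i*i/i   [F -> i]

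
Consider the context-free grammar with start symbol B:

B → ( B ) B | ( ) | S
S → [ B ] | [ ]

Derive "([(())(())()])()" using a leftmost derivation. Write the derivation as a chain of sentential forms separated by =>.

B => (B)B => (S)B => ([B])B => ([(B)B])B => ([(())B])B => ([(())(B)B])B => ([(())(())B])B => ([(())(())()])B => ([(())(())()])()

B => (B)B   [B → ( B ) B]
(B)B => (S)B   [B → S]
(S)B => ([B])B   [S → [ B ]]
([B])B => ([(B)B])B   [B → ( B ) B]
([(B)B])B => ([(())B])B   [B → ( )]
([(())B])B => ([(())(B)B])B   [B → ( B ) B]
([(())(B)B])B => ([(())(())B])B   [B → ( )]
([(())(())B])B => ([(())(())()])B   [B → ( )]
([(())(())()])B => ([(())(())()])()   [B → ( )]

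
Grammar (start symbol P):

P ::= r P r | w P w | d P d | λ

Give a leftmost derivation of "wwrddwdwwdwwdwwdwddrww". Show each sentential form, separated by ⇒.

P ⇒ wPw   [P ::= w P w]
wPw ⇒ wwPww   [P ::= w P w]
wwPww ⇒ wwrPrww   [P ::= r P r]
wwrPrww ⇒ wwrdPdrww   [P ::= d P d]
wwrdPdrww ⇒ wwrddPddrww   [P ::= d P d]
wwrddPddrww ⇒ wwrddwPwddrww   [P ::= w P w]
wwrddwPwddrww ⇒ wwrddwdPdwddrww   [P ::= d P d]
wwrddwdPdwddrww ⇒ wwrddwdwPwdwddrww   [P ::= w P w]
wwrddwdwPwdwddrww ⇒ wwrddwdwwPwwdwddrww   [P ::= w P w]
wwrddwdwwPwwdwddrww ⇒ wwrddwdwwdPdwwdwddrww   [P ::= d P d]
wwrddwdwwdPdwwdwddrww ⇒ wwrddwdwwdwPwdwwdwddrww   [P ::= w P w]
wwrddwdwwdwPwdwwdwddrww ⇒ wwrddwdwwdwwdwwdwddrww   [P ::= λ]

P⇒wPw⇒wwPww⇒wwrPrww⇒wwrdPdrww⇒wwrddPddrww⇒wwrddwPwddrww⇒wwrddwdPdwddrww⇒wwrddwdwPwdwddrww⇒wwrddwdwwPwwdwddrww⇒wwrddwdwwdPdwwdwddrww⇒wwrddwdwwdwPwdwwdwddrww⇒wwrddwdwwdwwdwwdwddrww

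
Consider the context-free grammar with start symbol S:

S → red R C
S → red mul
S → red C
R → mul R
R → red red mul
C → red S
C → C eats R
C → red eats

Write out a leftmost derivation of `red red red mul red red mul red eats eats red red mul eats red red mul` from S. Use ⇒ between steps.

S ⇒ red C   [S → red C]
red C ⇒ red red S   [C → red S]
red red S ⇒ red red red R C   [S → red R C]
red red red R C ⇒ red red red mul R C   [R → mul R]
red red red mul R C ⇒ red red red mul red red mul C   [R → red red mul]
red red red mul red red mul C ⇒ red red red mul red red mul C eats R   [C → C eats R]
red red red mul red red mul C eats R ⇒ red red red mul red red mul C eats R eats R   [C → C eats R]
red red red mul red red mul C eats R eats R ⇒ red red red mul red red mul red eats eats R eats R   [C → red eats]
red red red mul red red mul red eats eats R eats R ⇒ red red red mul red red mul red eats eats red red mul eats R   [R → red red mul]
red red red mul red red mul red eats eats red red mul eats R ⇒ red red red mul red red mul red eats eats red red mul eats red red mul   [R → red red mul]

S ⇒ red C ⇒ red red S ⇒ red red red R C ⇒ red red red mul R C ⇒ red red red mul red red mul C ⇒ red red red mul red red mul C eats R ⇒ red red red mul red red mul C eats R eats R ⇒ red red red mul red red mul red eats eats R eats R ⇒ red red red mul red red mul red eats eats red red mul eats R ⇒ red red red mul red red mul red eats eats red red mul eats red red mul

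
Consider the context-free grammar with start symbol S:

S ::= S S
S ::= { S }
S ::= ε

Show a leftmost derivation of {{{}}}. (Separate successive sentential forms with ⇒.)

S ⇒ {S} ⇒ {SS} ⇒ {SSS} ⇒ {SSSS} ⇒ {SSSSS} ⇒ {{S}SSSS} ⇒ {{{S}}SSSS} ⇒ {{{}}SSSS} ⇒ {{{}}SSS} ⇒ {{{}}SS} ⇒ {{{}}S} ⇒ {{{}}}

S ⇒ {S}   [S ::= { S }]
{S} ⇒ {SS}   [S ::= S S]
{SS} ⇒ {SSS}   [S ::= S S]
{SSS} ⇒ {SSSS}   [S ::= S S]
{SSSS} ⇒ {SSSSS}   [S ::= S S]
{SSSSS} ⇒ {{S}SSSS}   [S ::= { S }]
{{S}SSSS} ⇒ {{{S}}SSSS}   [S ::= { S }]
{{{S}}SSSS} ⇒ {{{}}SSSS}   [S ::= ε]
{{{}}SSSS} ⇒ {{{}}SSS}   [S ::= ε]
{{{}}SSS} ⇒ {{{}}SS}   [S ::= ε]
{{{}}SS} ⇒ {{{}}S}   [S ::= ε]
{{{}}S} ⇒ {{{}}}   [S ::= ε]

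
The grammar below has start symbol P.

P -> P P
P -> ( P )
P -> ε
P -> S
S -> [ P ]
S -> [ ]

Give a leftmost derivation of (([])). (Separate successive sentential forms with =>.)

P => (P)   [P -> ( P )]
(P) => (PP)   [P -> P P]
(PP) => (PPP)   [P -> P P]
(PPP) => ((P)PP)   [P -> ( P )]
((P)PP) => ((S)PP)   [P -> S]
((S)PP) => (([P])PP)   [S -> [ P ]]
(([P])PP) => (([])PP)   [P -> ε]
(([])PP) => (([])P)   [P -> ε]
(([])P) => (([]))   [P -> ε]

P=>(P)=>(PP)=>(PPP)=>((P)PP)=>((S)PP)=>(([P])PP)=>(([])PP)=>(([])P)=>(([]))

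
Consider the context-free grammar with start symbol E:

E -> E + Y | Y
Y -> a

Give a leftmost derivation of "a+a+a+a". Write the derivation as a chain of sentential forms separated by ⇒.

E ⇒ E+Y   [E -> E + Y]
E+Y ⇒ E+Y+Y   [E -> E + Y]
E+Y+Y ⇒ E+Y+Y+Y   [E -> E + Y]
E+Y+Y+Y ⇒ Y+Y+Y+Y   [E -> Y]
Y+Y+Y+Y ⇒ a+Y+Y+Y   [Y -> a]
a+Y+Y+Y ⇒ a+a+Y+Y   [Y -> a]
a+a+Y+Y ⇒ a+a+a+Y   [Y -> a]
a+a+a+Y ⇒ a+a+a+a   [Y -> a]

E ⇒ E+Y ⇒ E+Y+Y ⇒ E+Y+Y+Y ⇒ Y+Y+Y+Y ⇒ a+Y+Y+Y ⇒ a+a+Y+Y ⇒ a+a+a+Y ⇒ a+a+a+a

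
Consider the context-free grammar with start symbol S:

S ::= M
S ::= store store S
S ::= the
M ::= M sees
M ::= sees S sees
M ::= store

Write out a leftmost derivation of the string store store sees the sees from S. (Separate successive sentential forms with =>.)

S => store store S   [S ::= store store S]
store store S => store store M   [S ::= M]
store store M => store store sees S sees   [M ::= sees S sees]
store store sees S sees => store store sees the sees   [S ::= the]

S => store store S => store store M => store store sees S sees => store store sees the sees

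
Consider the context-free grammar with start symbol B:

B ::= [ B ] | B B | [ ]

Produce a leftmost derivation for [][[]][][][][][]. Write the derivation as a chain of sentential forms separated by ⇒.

B ⇒ BB ⇒ BBB ⇒ BBBB ⇒ BBBBB ⇒ []BBBB ⇒ []BBBBB ⇒ [][B]BBBB ⇒ [][[]]BBBB ⇒ [][[]]BBBBB ⇒ [][[]][]BBBB ⇒ [][[]][][]BBB ⇒ [][[]][][][]BB ⇒ [][[]][][][][]B ⇒ [][[]][][][][][]

B ⇒ BB   [B ::= B B]
BB ⇒ BBB   [B ::= B B]
BBB ⇒ BBBB   [B ::= B B]
BBBB ⇒ BBBBB   [B ::= B B]
BBBBB ⇒ []BBBB   [B ::= [ ]]
[]BBBB ⇒ []BBBBB   [B ::= B B]
[]BBBBB ⇒ [][B]BBBB   [B ::= [ B ]]
[][B]BBBB ⇒ [][[]]BBBB   [B ::= [ ]]
[][[]]BBBB ⇒ [][[]]BBBBB   [B ::= B B]
[][[]]BBBBB ⇒ [][[]][]BBBB   [B ::= [ ]]
[][[]][]BBBB ⇒ [][[]][][]BBB   [B ::= [ ]]
[][[]][][]BBB ⇒ [][[]][][][]BB   [B ::= [ ]]
[][[]][][][]BB ⇒ [][[]][][][][]B   [B ::= [ ]]
[][[]][][][][]B ⇒ [][[]][][][][][]   [B ::= [ ]]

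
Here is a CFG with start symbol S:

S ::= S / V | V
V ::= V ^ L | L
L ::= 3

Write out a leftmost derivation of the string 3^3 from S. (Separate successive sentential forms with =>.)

S => V   [S ::= V]
V => V^L   [V ::= V ^ L]
V^L => L^L   [V ::= L]
L^L => 3^L   [L ::= 3]
3^L => 3^3   [L ::= 3]

S => V => V^L => L^L => 3^L => 3^3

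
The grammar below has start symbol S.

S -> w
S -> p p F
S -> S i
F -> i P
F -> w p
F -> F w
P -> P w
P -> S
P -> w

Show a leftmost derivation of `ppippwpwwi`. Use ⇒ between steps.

S ⇒ ppF ⇒ ppiP ⇒ ppiS ⇒ ppiSi ⇒ ppippFi ⇒ ppippFwi ⇒ ppippFwwi ⇒ ppippwpwwi

S ⇒ ppF   [S -> p p F]
ppF ⇒ ppiP   [F -> i P]
ppiP ⇒ ppiS   [P -> S]
ppiS ⇒ ppiSi   [S -> S i]
ppiSi ⇒ ppippFi   [S -> p p F]
ppippFi ⇒ ppippFwi   [F -> F w]
ppippFwi ⇒ ppippFwwi   [F -> F w]
ppippFwwi ⇒ ppippwpwwi   [F -> w p]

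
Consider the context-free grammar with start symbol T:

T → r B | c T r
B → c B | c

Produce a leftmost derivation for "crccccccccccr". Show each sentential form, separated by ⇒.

T ⇒ cTr ⇒ crBr ⇒ crcBr ⇒ crccBr ⇒ crcccBr ⇒ crccccBr ⇒ crcccccBr ⇒ crccccccBr ⇒ crcccccccBr ⇒ crccccccccBr ⇒ crcccccccccBr ⇒ crccccccccccr

T ⇒ cTr   [T → c T r]
cTr ⇒ crBr   [T → r B]
crBr ⇒ crcBr   [B → c B]
crcBr ⇒ crccBr   [B → c B]
crccBr ⇒ crcccBr   [B → c B]
crcccBr ⇒ crccccBr   [B → c B]
crccccBr ⇒ crcccccBr   [B → c B]
crcccccBr ⇒ crccccccBr   [B → c B]
crccccccBr ⇒ crcccccccBr   [B → c B]
crcccccccBr ⇒ crccccccccBr   [B → c B]
crccccccccBr ⇒ crcccccccccBr   [B → c B]
crcccccccccBr ⇒ crccccccccccr   [B → c]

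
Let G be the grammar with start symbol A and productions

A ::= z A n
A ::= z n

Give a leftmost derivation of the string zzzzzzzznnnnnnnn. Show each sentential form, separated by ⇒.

A ⇒ zAn ⇒ zzAnn ⇒ zzzAnnn ⇒ zzzzAnnnn ⇒ zzzzzAnnnnn ⇒ zzzzzzAnnnnnn ⇒ zzzzzzzAnnnnnnn ⇒ zzzzzzzznnnnnnnn

A ⇒ zAn   [A ::= z A n]
zAn ⇒ zzAnn   [A ::= z A n]
zzAnn ⇒ zzzAnnn   [A ::= z A n]
zzzAnnn ⇒ zzzzAnnnn   [A ::= z A n]
zzzzAnnnn ⇒ zzzzzAnnnnn   [A ::= z A n]
zzzzzAnnnnn ⇒ zzzzzzAnnnnnn   [A ::= z A n]
zzzzzzAnnnnnn ⇒ zzzzzzzAnnnnnnn   [A ::= z A n]
zzzzzzzAnnnnnnn ⇒ zzzzzzzznnnnnnnn   [A ::= z n]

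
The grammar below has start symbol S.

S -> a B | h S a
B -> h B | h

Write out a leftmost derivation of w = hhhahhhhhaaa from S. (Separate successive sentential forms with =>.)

S => hSa   [S -> h S a]
hSa => hhSaa   [S -> h S a]
hhSaa => hhhSaaa   [S -> h S a]
hhhSaaa => hhhaBaaa   [S -> a B]
hhhaBaaa => hhhahBaaa   [B -> h B]
hhhahBaaa => hhhahhBaaa   [B -> h B]
hhhahhBaaa => hhhahhhBaaa   [B -> h B]
hhhahhhBaaa => hhhahhhhBaaa   [B -> h B]
hhhahhhhBaaa => hhhahhhhhaaa   [B -> h]

S => hSa => hhSaa => hhhSaaa => hhhaBaaa => hhhahBaaa => hhhahhBaaa => hhhahhhBaaa => hhhahhhhBaaa => hhhahhhhhaaa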